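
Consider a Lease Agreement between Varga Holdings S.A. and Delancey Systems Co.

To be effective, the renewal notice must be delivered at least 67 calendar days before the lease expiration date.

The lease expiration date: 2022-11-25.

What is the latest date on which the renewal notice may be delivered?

2022-09-19

2022-11-25 minus 67 days is 2022-09-19.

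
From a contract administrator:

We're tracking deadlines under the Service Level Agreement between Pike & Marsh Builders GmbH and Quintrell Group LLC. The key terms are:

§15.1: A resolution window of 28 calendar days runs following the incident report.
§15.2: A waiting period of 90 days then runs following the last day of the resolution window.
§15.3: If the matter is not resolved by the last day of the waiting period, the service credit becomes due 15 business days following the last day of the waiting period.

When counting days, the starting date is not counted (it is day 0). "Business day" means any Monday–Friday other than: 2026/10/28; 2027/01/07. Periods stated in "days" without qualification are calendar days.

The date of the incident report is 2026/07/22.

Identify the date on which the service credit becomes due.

Adding 28 calendar days to 2026/07/22 gives 2026/08/19, which is the last day of the resolution window.
The last day of the waiting period: 90 calendar days after 2026/08/19 is 2026/11/17.
From Tuesday, 2026/11/17, 15 business days (Nov 18, Nov 19, Nov 20, Nov 23, …, Dec 4, Dec 7, Dec 8, skipping weekends) brings us to Tuesday, 2026/12/08, which is the date on which the service credit becomes due.

2026/12/08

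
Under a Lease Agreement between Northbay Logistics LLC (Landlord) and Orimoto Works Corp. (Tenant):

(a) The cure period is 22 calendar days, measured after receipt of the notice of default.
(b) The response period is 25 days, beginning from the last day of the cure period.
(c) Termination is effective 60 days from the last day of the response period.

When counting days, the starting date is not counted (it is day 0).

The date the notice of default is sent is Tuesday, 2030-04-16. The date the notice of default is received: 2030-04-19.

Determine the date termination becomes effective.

2030-08-04

The last day of the cure period: 2030-04-19 + 22 days = 2030-05-11.
Adding 25 calendar days to 2030-05-11 gives 2030-06-05, which is the last day of the response period.
The date termination becomes effective: 2030-06-05 + 60 days = 2030-08-04.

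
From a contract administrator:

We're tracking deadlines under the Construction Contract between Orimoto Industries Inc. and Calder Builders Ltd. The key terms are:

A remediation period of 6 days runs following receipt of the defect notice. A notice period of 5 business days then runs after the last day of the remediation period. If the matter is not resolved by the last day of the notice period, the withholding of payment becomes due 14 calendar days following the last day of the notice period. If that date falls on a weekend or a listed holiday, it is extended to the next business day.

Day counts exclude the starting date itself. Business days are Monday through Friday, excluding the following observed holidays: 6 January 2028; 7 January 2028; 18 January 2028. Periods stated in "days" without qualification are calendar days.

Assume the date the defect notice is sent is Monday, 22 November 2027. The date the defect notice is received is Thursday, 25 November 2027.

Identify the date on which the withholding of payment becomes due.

22 December 2027

The last day of the remediation period: 25 November 2027 + 6 days = 1 December 2027.
The last day of the notice period: 5 business days after Wednesday, 1 December 2027, skipping weekends — Dec 2, Dec 3, Dec 6, Dec 7, Dec 8 — lands on Wednesday, 8 December 2027.
Adding 14 calendar days to 8 December 2027 gives 22 December 2027, which is the date on which the withholding of payment becomes due. 22 December 2027 is a Wednesday and is not a listed holiday, so no roll-forward applies.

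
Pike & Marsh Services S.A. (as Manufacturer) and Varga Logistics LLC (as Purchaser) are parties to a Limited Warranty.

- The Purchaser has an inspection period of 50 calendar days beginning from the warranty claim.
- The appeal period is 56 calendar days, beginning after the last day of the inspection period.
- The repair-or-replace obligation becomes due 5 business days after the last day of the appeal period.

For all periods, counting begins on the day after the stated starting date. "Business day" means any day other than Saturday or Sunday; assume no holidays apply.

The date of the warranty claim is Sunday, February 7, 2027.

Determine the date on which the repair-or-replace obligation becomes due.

The last day of the inspection period: 50 calendar days after February 7, 2027 is March 29, 2027.
The last day of the appeal period: 56 calendar days after March 29, 2027 is May 24, 2027.
From Monday, May 24, 2027, 5 business days (May 25, May 26, May 27, May 28, May 31, skipping weekends) brings us to Monday, May 31, 2027, which is the date on which the repair-or-replace obligation becomes due.

May 31, 2027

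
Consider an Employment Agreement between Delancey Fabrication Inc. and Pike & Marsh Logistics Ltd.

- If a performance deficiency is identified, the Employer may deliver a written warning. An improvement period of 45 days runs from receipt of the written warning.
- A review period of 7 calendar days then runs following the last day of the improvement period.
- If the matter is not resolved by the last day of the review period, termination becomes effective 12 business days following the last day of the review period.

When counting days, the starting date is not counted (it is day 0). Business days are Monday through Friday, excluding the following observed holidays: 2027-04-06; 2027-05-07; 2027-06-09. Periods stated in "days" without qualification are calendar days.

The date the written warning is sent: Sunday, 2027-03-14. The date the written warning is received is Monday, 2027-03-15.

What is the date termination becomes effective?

2027-05-25

Adding 45 calendar days to 2027-03-15 gives 2027-04-29, which is the last day of the improvement period.
Adding 7 calendar days to 2027-04-29 gives 2027-05-06, which is the last day of the review period.
From Thursday, 2027-05-06, 12 business days (May 10, May 11, May 12, May 13, …, May 21, May 24, May 25, skipping weekends and the listed holiday on May 7) brings us to Tuesday, 2027-05-25, which is the date termination becomes effective.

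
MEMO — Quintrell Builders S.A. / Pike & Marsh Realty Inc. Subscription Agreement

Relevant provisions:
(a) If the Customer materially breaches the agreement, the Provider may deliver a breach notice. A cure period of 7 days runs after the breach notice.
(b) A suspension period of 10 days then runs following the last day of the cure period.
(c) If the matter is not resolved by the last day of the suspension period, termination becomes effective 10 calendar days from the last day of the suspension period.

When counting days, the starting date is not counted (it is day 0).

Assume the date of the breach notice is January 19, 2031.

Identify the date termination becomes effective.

February 15, 2031

The last day of the cure period: January 19, 2031 + 7 days = January 26, 2031.
The last day of the suspension period: 10 calendar days after January 26, 2031 is February 5, 2031.
The date termination becomes effective: February 5, 2031 + 10 days = February 15, 2031.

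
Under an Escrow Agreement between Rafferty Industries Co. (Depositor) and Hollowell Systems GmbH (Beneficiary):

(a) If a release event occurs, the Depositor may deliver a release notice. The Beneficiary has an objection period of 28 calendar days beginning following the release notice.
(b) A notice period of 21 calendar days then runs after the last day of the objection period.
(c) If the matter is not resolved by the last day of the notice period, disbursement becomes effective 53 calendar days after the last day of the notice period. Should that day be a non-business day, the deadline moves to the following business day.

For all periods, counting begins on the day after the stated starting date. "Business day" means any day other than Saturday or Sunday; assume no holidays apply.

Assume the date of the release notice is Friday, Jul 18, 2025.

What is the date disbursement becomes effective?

The last day of the objection period: Jul 18, 2025 + 28 days = Aug 15, 2025.
Adding 21 calendar days to Aug 15, 2025 gives Sep 5, 2025, which is the last day of the notice period.
Adding 53 calendar days to Sep 5, 2025 gives Oct 28, 2025, which is the date disbursement becomes effective. Oct 28, 2025 is a Tuesday, so no roll-forward applies.

Oct 28, 2025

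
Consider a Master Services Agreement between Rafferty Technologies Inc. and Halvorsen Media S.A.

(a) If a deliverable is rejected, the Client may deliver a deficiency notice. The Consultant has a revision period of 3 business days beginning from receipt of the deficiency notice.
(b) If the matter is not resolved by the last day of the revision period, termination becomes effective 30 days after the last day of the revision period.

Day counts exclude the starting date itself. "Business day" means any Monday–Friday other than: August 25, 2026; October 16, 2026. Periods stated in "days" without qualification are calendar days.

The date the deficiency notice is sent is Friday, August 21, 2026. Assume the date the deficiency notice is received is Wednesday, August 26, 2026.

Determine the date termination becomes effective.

The last day of the revision period: counting 3 business days from Wednesday, August 26, 2026 (Aug 27, Aug 28, Aug 31, skipping weekends) reaches Monday, August 31, 2026.
The date termination becomes effective: 30 calendar days after August 31, 2026 is September 30, 2026.

September 30, 2026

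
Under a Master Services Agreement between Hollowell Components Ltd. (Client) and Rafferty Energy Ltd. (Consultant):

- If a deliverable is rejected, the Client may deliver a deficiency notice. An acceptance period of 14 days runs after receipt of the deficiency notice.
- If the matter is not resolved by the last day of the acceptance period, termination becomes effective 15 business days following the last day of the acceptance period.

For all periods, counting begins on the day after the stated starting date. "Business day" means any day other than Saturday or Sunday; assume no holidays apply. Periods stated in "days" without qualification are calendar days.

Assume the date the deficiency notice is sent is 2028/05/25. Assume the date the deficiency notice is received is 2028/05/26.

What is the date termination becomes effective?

The last day of the acceptance period: 14 calendar days after 2028/05/26 is 2028/06/09.
The date termination becomes effective: 15 business days after Friday, 2028/06/09, skipping weekends — Jun 12, Jun 13, Jun 14, Jun 15, …, Jun 28, Jun 29, Jun 30 — lands on Friday, 2028/06/30.

2028/06/30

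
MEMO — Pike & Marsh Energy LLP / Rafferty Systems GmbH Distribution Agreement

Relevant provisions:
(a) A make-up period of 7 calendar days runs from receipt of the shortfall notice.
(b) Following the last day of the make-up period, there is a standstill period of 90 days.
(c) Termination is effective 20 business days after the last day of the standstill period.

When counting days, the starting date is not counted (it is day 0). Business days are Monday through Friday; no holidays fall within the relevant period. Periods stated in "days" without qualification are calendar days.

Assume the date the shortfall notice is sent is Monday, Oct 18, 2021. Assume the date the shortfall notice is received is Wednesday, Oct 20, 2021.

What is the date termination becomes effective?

Feb 22, 2022

The last day of the make-up period: Oct 20, 2021 + 7 days = Oct 27, 2021.
The last day of the standstill period: 90 calendar days after Oct 27, 2021 is Jan 25, 2022.
The date termination becomes effective: 20 business days after Tuesday, Jan 25, 2022, skipping weekends — Jan 26, Jan 27, Jan 28, Jan 31, …, Feb 18, Feb 21, Feb 22 — lands on Tuesday, Feb 22, 2022.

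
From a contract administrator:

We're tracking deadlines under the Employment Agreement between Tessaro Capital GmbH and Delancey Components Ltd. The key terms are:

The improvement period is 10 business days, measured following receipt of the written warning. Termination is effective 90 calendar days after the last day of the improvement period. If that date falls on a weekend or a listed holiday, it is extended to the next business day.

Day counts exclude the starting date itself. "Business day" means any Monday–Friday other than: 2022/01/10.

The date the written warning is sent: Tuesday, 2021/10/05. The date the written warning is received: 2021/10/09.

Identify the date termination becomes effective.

2022/01/20

The last day of the improvement period: counting 10 business days from Saturday, 2021/10/09 (Oct 11, Oct 12, Oct 13, Oct 14, Oct 15, Oct 18, Oct 19, Oct 20, Oct 21, Oct 22, skipping weekends) reaches Friday, 2021/10/22.
The date termination becomes effective: 90 calendar days after 2021/10/22 is 2022/01/20. 2022/01/20 is a Thursday and is not a listed holiday, so no roll-forward applies.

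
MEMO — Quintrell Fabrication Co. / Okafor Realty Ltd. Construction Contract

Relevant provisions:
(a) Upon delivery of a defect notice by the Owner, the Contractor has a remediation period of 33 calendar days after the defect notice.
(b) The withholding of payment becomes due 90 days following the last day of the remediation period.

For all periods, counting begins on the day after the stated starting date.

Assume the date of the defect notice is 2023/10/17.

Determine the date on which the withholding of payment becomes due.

The last day of the remediation period: 33 calendar days after 2023/10/17 is 2023/11/19.
The date on which the withholding of payment becomes due: 2023/11/19 + 90 days = 2024/02/17.

2024/02/17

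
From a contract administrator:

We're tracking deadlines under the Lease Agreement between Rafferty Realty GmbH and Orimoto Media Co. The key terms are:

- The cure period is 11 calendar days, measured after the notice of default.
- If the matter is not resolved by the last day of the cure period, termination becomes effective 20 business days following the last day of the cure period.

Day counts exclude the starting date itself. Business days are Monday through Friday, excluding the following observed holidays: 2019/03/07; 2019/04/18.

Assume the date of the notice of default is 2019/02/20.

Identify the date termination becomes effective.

2019/04/01

The last day of the cure period: 2019/02/20 + 11 days = 2019/03/03.
From Sunday, 2019/03/03, 20 business days (Mar 4, Mar 5, Mar 6, Mar 8, …, Mar 28, Mar 29, Apr 1, skipping weekends and the listed holiday on Mar 7) brings us to Monday, 2019/04/01, which is the date termination becomes effective.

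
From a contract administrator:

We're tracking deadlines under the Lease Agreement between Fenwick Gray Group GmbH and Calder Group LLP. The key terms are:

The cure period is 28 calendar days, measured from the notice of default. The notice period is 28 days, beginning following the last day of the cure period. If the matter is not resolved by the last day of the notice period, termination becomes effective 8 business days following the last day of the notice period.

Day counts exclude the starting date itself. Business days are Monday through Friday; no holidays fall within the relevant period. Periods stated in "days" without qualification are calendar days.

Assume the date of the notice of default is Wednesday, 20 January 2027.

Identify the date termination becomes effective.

29 March 2027

The last day of the cure period: 28 calendar days after 20 January 2027 is 17 February 2027.
The last day of the notice period: 28 calendar days after 17 February 2027 is 17 March 2027.
From Wednesday, 17 March 2027, 8 business days (Mar 18, Mar 19, Mar 22, Mar 23, Mar 24, Mar 25, Mar 26, Mar 29, skipping weekends) brings us to Monday, 29 March 2027, which is the date termination becomes effective.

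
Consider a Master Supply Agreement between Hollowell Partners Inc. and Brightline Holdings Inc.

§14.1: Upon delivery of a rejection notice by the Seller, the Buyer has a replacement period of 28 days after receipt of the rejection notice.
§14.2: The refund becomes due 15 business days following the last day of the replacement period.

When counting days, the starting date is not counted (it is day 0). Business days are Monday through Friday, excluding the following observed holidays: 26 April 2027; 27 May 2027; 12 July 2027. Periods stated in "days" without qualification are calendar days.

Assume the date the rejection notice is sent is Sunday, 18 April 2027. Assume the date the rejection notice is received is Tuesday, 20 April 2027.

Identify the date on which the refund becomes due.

The last day of the replacement period: 28 calendar days after 20 April 2027 is 18 May 2027.
The date on which the refund becomes due: 15 business days after Tuesday, 18 May 2027, skipping weekends and the listed holiday on May 27 — May 19, May 20, May 21, May 24, …, Jun 7, Jun 8, Jun 9 — lands on Wednesday, 9 June 2027.

9 June 2027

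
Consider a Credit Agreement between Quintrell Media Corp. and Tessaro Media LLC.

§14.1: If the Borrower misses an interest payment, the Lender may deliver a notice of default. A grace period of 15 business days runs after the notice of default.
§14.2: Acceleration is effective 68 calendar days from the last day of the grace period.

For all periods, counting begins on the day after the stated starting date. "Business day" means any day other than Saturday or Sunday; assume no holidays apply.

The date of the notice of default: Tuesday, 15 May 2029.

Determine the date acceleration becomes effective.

12 August 2029

The last day of the grace period: 15 business days after Tuesday, 15 May 2029, skipping weekends — May 16, May 17, May 18, May 21, …, Jun 1, Jun 4, Jun 5 — lands on Tuesday, 5 June 2029.
Adding 68 calendar days to 5 June 2029 gives 12 August 2029, which is the date acceleration becomes effective.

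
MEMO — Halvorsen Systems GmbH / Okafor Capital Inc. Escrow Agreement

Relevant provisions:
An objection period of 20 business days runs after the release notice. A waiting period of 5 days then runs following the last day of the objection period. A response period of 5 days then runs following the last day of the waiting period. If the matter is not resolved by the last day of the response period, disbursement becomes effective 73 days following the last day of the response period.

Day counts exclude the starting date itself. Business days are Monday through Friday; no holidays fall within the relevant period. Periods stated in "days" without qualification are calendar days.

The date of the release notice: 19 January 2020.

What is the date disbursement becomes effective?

From Sunday, 19 January 2020, 20 business days (Jan 20, Jan 21, Jan 22, Jan 23, …, Feb 12, Feb 13, Feb 14, skipping weekends) brings us to Friday, 14 February 2020, which is the last day of the objection period.
The last day of the waiting period: 5 calendar days after 14 February 2020 is 19 February 2020.
Adding 5 calendar days to 19 February 2020 gives 24 February 2020, which is the last day of the response period.
Adding 73 calendar days to 24 February 2020 gives 7 May 2020, which is the date disbursement becomes effective.

7 May 2020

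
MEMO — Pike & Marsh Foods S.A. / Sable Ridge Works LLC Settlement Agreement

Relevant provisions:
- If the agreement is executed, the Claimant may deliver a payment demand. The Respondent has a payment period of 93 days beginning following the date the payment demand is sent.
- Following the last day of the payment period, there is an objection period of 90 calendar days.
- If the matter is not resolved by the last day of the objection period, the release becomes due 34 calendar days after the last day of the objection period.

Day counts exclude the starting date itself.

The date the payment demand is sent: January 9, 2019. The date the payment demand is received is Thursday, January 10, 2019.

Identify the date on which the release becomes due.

August 14, 2019

The last day of the payment period: January 9, 2019 + 93 days = April 12, 2019.
The last day of the objection period: 90 calendar days after April 12, 2019 is July 11, 2019.
The date on which the release becomes due: 34 calendar days after July 11, 2019 is August 14, 2019.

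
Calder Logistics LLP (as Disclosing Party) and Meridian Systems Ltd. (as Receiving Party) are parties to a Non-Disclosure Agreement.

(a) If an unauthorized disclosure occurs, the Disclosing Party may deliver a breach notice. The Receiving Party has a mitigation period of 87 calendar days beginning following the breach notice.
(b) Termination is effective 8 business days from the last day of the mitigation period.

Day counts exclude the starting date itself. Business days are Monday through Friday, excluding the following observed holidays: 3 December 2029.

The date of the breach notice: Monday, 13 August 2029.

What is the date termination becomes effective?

20 November 2029

The last day of the mitigation period: 87 calendar days after 13 August 2029 is 8 November 2029.
From Thursday, 8 November 2029, 8 business days (Nov 9, Nov 12, Nov 13, Nov 14, Nov 15, Nov 16, Nov 19, Nov 20, skipping weekends) brings us to Tuesday, 20 November 2029, which is the date termination becomes effective.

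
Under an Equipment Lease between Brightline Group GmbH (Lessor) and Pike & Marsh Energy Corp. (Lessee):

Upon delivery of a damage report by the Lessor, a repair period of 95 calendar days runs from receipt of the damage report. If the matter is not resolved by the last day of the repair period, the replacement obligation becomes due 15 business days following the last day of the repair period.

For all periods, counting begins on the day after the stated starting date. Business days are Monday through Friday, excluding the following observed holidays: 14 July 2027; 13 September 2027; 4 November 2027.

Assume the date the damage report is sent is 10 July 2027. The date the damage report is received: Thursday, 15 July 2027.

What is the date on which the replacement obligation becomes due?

9 November 2027

Adding 95 calendar days to 15 July 2027 gives 18 October 2027, which is the last day of the repair period.
The date on which the replacement obligation becomes due: counting 15 business days from Monday, 18 October 2027 (Oct 19, Oct 20, Oct 21, Oct 22, …, Nov 5, Nov 8, Nov 9, skipping weekends and the listed holiday on Nov 4) reaches Tuesday, 9 November 2027.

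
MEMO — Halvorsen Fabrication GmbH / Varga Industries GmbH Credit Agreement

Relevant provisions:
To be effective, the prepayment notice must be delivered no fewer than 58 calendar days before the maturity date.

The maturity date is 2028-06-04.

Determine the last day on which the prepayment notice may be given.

2028-04-07

2028-06-04 minus 58 days is 2028-04-07.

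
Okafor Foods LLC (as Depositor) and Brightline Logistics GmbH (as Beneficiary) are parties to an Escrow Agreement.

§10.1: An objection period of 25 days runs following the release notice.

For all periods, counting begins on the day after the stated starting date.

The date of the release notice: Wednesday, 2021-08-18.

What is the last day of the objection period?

2021-09-12

The last day of the objection period: 2021-08-18 + 25 days = 2021-09-12.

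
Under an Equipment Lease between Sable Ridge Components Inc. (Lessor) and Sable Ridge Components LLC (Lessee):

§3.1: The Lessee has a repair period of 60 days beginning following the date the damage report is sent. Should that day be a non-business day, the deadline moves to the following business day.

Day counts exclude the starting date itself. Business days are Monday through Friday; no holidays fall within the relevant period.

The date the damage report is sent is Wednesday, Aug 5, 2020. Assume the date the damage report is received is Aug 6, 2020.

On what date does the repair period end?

Oct 5, 2020

The last day of the repair period: Aug 5, 2020 + 60 days = Oct 4, 2020. That falls on a Sunday, so it rolls to the next business day, Monday, Oct 5, 2020.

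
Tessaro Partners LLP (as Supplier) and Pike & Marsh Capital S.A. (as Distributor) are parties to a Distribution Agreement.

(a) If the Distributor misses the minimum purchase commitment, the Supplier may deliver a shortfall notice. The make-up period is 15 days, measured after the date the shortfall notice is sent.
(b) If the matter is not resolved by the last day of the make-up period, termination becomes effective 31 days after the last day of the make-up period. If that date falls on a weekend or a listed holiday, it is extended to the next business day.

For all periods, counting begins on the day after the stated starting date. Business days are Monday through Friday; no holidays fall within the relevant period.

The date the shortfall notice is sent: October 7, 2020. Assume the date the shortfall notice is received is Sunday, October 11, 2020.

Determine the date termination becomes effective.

November 23, 2020

The last day of the make-up period: October 7, 2020 + 15 days = October 22, 2020.
Adding 31 calendar days to October 22, 2020 gives November 22, 2020, which is the date termination becomes effective. That falls on a Sunday, so it rolls to the next business day, Monday, November 23, 2020.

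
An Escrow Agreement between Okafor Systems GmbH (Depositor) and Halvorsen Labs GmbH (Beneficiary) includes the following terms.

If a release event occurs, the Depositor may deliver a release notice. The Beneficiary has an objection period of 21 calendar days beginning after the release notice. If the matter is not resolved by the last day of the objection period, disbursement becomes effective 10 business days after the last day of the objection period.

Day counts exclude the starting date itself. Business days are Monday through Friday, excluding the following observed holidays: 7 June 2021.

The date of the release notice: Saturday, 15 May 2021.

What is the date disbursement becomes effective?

Adding 21 calendar days to 15 May 2021 gives 5 June 2021, which is the last day of the objection period.
From Saturday, 5 June 2021, 10 business days (Jun 8, Jun 9, Jun 10, Jun 11, Jun 14, Jun 15, Jun 16, Jun 17, Jun 18, Jun 21, skipping weekends and the listed holiday on Jun 7) brings us to Monday, 21 June 2021, which is the date disbursement becomes effective.

21 June 2021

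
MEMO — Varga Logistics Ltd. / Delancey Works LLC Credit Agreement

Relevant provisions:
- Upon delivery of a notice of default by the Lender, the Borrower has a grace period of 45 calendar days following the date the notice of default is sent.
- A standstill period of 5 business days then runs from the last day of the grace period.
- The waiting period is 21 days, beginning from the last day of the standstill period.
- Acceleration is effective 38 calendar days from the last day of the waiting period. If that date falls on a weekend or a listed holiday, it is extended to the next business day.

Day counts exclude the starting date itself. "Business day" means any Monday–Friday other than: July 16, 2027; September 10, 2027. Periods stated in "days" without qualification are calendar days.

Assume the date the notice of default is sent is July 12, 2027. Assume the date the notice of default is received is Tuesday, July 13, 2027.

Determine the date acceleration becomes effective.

Adding 45 calendar days to July 12, 2027 gives August 26, 2027, which is the last day of the grace period.
The last day of the standstill period: counting 5 business days from Thursday, August 26, 2027 (Aug 27, Aug 30, Aug 31, Sep 1, Sep 2, skipping weekends) reaches Thursday, September 2, 2027.
Adding 21 calendar days to September 2, 2027 gives September 23, 2027, which is the last day of the waiting period.
Adding 38 calendar days to September 23, 2027 gives October 31, 2027, which is the date acceleration becomes effective. That falls on a Sunday, so it rolls to the next business day, Monday, November 1, 2027.

November 1, 2027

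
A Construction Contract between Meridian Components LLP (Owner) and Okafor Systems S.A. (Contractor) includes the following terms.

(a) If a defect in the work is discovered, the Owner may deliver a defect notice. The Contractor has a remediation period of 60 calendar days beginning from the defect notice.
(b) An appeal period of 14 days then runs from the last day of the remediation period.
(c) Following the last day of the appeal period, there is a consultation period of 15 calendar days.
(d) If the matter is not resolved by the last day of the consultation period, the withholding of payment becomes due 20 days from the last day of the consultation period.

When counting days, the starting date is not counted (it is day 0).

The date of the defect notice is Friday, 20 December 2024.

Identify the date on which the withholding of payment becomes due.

Adding 60 calendar days to 20 December 2024 gives 18 February 2025, which is the last day of the remediation period.
The last day of the appeal period: 18 February 2025 + 14 days = 4 March 2025.
The last day of the consultation period: 4 March 2025 + 15 days = 19 March 2025.
The date on which the withholding of payment becomes due: 20 calendar days after 19 March 2025 is 8 April 2025.

8 April 2025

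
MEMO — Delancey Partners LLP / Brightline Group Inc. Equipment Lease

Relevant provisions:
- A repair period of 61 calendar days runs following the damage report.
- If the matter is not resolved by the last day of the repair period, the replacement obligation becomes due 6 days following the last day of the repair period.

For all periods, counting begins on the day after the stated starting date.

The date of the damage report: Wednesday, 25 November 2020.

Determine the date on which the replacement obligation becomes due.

31 January 2021

The last day of the repair period: 25 November 2020 + 61 days = 25 January 2021.
Adding 6 calendar days to 25 January 2021 gives 31 January 2021, which is the date on which the replacement obligation becomes due.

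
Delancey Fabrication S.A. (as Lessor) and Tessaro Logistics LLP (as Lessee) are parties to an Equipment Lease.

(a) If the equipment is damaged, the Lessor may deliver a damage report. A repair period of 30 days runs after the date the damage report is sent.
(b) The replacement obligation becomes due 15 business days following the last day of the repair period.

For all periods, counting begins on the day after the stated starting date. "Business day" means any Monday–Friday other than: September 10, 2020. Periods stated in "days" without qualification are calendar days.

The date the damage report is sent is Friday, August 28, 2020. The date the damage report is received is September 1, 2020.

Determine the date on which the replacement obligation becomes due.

October 16, 2020

The last day of the repair period: 30 calendar days after August 28, 2020 is September 27, 2020.
From Sunday, September 27, 2020, 15 business days (Sep 28, Sep 29, Sep 30, Oct 1, …, Oct 14, Oct 15, Oct 16, skipping weekends) brings us to Friday, October 16, 2020, which is the date on which the replacement obligation becomes due.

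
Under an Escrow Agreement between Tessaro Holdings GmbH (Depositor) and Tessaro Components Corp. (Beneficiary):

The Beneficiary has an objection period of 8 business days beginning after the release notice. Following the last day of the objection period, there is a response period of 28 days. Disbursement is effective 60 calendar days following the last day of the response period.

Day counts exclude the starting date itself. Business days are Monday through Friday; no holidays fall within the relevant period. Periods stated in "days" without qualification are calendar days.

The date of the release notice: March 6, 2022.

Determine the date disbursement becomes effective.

The last day of the objection period: counting 8 business days from Sunday, March 6, 2022 (Mar 7, Mar 8, Mar 9, Mar 10, Mar 11, Mar 14, Mar 15, Mar 16, skipping weekends) reaches Wednesday, March 16, 2022.
The last day of the response period: 28 calendar days after March 16, 2022 is April 13, 2022.
The date disbursement becomes effective: April 13, 2022 + 60 days = June 12, 2022.

June 12, 2022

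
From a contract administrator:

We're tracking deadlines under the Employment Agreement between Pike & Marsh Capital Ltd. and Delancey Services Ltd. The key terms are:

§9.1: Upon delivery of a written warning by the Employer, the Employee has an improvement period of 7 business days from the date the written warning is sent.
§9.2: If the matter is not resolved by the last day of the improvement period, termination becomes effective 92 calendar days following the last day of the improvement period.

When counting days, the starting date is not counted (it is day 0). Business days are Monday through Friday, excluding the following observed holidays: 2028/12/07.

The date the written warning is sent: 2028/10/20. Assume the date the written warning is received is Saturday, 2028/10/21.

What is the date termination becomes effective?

The last day of the improvement period: counting 7 business days from Friday, 2028/10/20 (Oct 23, Oct 24, Oct 25, Oct 26, Oct 27, Oct 30, Oct 31, skipping weekends) reaches Tuesday, 2028/10/31.
The date termination becomes effective: 2028/10/31 + 92 days = 2029/01/31.

2029/01/31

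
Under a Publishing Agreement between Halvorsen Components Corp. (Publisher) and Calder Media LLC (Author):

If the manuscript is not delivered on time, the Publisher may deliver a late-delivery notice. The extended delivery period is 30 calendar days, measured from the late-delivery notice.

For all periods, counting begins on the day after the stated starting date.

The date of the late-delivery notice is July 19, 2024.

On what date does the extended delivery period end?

August 18, 2024

The last day of the extended delivery period: July 19, 2024 + 30 days = August 18, 2024.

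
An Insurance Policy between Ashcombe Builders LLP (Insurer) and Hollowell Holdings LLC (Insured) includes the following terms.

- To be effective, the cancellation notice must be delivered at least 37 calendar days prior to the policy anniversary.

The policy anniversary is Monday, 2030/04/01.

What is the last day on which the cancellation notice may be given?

Counting back 37 calendar days from 2030/04/01 gives 2030/02/23.

2030/02/23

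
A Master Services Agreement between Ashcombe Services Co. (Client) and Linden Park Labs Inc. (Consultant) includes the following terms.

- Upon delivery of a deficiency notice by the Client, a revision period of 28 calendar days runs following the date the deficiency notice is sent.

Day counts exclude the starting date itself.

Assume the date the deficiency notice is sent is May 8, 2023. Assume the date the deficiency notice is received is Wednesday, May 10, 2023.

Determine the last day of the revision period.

Jun 5, 2023

The last day of the revision period: May 8, 2023 + 28 days = Jun 5, 2023.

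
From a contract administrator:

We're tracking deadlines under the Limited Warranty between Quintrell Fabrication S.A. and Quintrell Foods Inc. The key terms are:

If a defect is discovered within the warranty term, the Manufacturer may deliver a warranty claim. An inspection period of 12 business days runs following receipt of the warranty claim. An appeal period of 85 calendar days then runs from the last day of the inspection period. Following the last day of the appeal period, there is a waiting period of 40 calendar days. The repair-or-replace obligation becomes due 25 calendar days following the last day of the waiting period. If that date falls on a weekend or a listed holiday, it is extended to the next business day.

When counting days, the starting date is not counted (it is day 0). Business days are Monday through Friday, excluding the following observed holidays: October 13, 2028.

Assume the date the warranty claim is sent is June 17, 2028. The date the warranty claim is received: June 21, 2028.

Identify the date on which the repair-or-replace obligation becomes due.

The last day of the inspection period: counting 12 business days from Wednesday, June 21, 2028 (Jun 22, Jun 23, Jun 26, Jun 27, …, Jul 5, Jul 6, Jul 7, skipping weekends) reaches Friday, July 7, 2028.
The last day of the appeal period: 85 calendar days after July 7, 2028 is September 30, 2028.
The last day of the waiting period: 40 calendar days after September 30, 2028 is November 9, 2028.
The date on which the repair-or-replace obligation becomes due: 25 calendar days after November 9, 2028 is December 4, 2028. December 4, 2028 is a Monday and is not a listed holiday, so no roll-forward applies.

December 4, 2028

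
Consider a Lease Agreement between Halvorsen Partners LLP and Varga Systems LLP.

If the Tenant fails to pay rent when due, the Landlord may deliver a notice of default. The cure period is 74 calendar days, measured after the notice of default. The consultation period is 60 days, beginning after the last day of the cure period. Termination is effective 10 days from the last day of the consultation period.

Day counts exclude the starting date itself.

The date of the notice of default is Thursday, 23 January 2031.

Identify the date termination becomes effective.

16 June 2031

The last day of the cure period: 74 calendar days after 23 January 2031 is 7 April 2031.
The last day of the consultation period: 60 calendar days after 7 April 2031 is 6 June 2031.
The date termination becomes effective: 6 June 2031 + 10 days = 16 June 2031.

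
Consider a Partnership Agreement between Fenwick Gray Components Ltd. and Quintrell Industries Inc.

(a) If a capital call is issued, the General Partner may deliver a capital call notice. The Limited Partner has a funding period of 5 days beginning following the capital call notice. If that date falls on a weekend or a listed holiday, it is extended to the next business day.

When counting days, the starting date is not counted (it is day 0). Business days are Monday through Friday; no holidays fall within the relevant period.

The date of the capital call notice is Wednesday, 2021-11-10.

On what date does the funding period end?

2021-11-15

The last day of the funding period: 2021-11-10 + 5 days = 2021-11-15. 2021-11-15 is a Monday, so no roll-forward applies.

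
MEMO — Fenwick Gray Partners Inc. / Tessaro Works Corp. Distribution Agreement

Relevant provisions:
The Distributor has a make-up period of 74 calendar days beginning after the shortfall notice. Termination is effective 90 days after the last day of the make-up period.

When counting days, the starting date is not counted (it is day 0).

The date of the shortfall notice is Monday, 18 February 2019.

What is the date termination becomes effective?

1 August 2019

Adding 74 calendar days to 18 February 2019 gives 3 May 2019, which is the last day of the make-up period.
The date termination becomes effective: 3 May 2019 + 90 days = 1 August 2019.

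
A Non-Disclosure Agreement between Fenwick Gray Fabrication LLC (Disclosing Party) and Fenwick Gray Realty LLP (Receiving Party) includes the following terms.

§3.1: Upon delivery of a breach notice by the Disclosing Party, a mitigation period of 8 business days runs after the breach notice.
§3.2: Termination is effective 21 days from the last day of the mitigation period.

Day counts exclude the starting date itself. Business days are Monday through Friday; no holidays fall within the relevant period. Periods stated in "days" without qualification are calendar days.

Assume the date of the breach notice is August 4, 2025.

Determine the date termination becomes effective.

The last day of the mitigation period: 8 business days after Monday, August 4, 2025, skipping weekends — Aug 5, Aug 6, Aug 7, Aug 8, Aug 11, Aug 12, Aug 13, Aug 14 — lands on Thursday, August 14, 2025.
The date termination becomes effective: August 14, 2025 + 21 days = September 4, 2025.

September 4, 2025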